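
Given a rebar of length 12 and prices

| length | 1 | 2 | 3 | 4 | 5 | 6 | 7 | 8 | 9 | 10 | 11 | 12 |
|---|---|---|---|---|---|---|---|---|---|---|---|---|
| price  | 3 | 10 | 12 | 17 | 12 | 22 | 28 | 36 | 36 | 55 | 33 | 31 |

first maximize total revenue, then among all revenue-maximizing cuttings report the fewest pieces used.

Build r[k] bottom-up: r[k] = max over allowed piece i of (p[i] + r[k−i]).
r[1] = 3
r[2] = max(3+3, 10+0) = 10
r[3] = max(3+10, 10+3, 12+0) = 13
r[4] = max(3+13, 10+10, 12+3, 17+0) = 20
r[5] = max(3+20, 10+13, 12+10, 17+3, 12+0) = 23
r[6] = max(3+23, 10+20, 12+13, 17+10, 12+3, 22+0) = 30
r[7] = max(3+30, 10+23, 12+20, …, 22+3, 28+0) = 33
r[8] = max(3+33, 10+30, 12+23, …, 28+3, 36+0) = 40
r[9] = max(3+40, 10+33, 12+30, …, 36+3, 36+0) = 43
r[10] = max(3+43, 10+40, 12+33, …, 36+3, 55+0) = 55
r[11] = max(3+55, 10+43, 12+40, …, 55+3, 33+0) = 58
r[12] = max(3+58, 10+55, 12+43, …, 33+3, 31+0) = 65
Maximum revenue is ₹65.
Now minimize piece count subject to staying optimal: for each k, pieces[k] = 1 + min over i with p[i]+r[k−i]=r[k] of pieces[k−i].
pieces[9] = 5
pieces[10] = 1
pieces[11] = 2
pieces[12] = 2

2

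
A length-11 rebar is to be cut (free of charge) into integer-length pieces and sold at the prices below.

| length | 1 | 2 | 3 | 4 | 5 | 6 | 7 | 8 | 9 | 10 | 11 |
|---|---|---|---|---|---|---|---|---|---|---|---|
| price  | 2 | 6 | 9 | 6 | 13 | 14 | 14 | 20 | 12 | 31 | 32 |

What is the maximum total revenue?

Consider every possible first cut. R[k] is the best of p[i]+R[k−i] over all sellable i≤k.
R[1] = 2
R[2] = max(2+2, 6+0) = 6
R[3] = max(2+6, 6+2, 9+0) = 9
R[4] = max(2+9, 6+6, 9+2, 6+0) = 12
R[5] = max(2+12, 6+9, 9+6, 6+2, 13+0) = 15
R[6] = max(2+15, 6+12, 9+9, 6+6, 13+2, 14+0) = 18
R[7] = max(2+18, 6+15, 9+12, …, 14+2, 14+0) = 21
R[8] = max(2+21, 6+18, 9+15, …, 14+2, 20+0) = 24
R[9] = max(2+24, 6+21, 9+18, …, 20+2, 12+0) = 27
R[10] = max(2+27, 6+24, 9+21, …, 12+2, 31+0) = 31
R[11] = max(2+31, 6+27, 9+24, …, 31+2, 32+0) = 33
One optimal cutting: 10 + 1 → ₹31 + ₹2 = ₹33.

33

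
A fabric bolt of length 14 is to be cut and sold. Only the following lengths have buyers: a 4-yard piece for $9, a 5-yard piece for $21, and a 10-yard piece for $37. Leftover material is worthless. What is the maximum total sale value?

Let f[k] be the best obtainable value from length k. For each k, try every first piece i and keep the best of price[i] + f[k−i].
f[1] = 0
f[2] = 0
f[3] = 0
f[4] = 9
f[5] = max(9+0, 21+0) = 21
f[6] = max(9+0, 21+0) = 21
f[7] = max(9+0, 21+0) = 21
f[8] = max(9+9, 21+0) = 21
f[9] = max(9+21, 21+9) = 30
f[10] = max(9+21, 21+21, 37+0) = 42
f[11] = max(9+21, 21+21, 37+0) = 42
f[12] = max(9+21, 21+21, 37+0) = 42
f[13] = max(9+30, 21+21, 37+0) = 42
f[14] = max(9+42, 21+30, 37+9) = 51
One optimal cutting: 5 + 5 + 4 → $51.

51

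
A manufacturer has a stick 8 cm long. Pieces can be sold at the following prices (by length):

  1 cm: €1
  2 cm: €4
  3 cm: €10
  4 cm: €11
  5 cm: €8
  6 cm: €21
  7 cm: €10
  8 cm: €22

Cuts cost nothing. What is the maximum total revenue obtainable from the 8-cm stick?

Let v[k] be the best obtainable value from length k. For each k, try every first piece i and keep the best of price[i] + v[k−i].
v[1] = 1
v[2] = 4
v[3] = 10
v[4] = 11  (first piece 1, then v[3]=10)
v[5] = 14  (first piece 2, then v[3]=10)
v[6] = 21
v[7] = 22  (first piece 1, then v[6]=21)
v[8] = 25  (first piece 2, then v[6]=21)
One optimal cutting: 6 + 2 → €21 + €4 = €25.

25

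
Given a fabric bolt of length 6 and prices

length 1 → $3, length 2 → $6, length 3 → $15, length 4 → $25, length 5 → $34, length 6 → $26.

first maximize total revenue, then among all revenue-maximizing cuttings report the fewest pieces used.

2

Build r[k] bottom-up: r[k] = max over allowed piece i of (p[i] + r[k−i]).
r[1] = 3
r[2] = max(3+3, 6+0) = 6
r[3] = max(3+6, 6+3, 15+0) = 15
r[4] = max(3+15, 6+6, 15+3, 25+0) = 25
r[5] = max(3+25, 6+15, 15+6, 25+3, 34+0) = 34
r[6] = max(3+34, 6+25, 15+15, 25+6, 34+3, 26+0) = 37
Maximum revenue is $37.
Now minimize piece count subject to staying optimal: for each k, pieces[k] = 1 + min over i with p[i]+r[k−i]=r[k] of pieces[k−i].
pieces[3] = 1
pieces[4] = 1
pieces[5] = 1
pieces[6] = 2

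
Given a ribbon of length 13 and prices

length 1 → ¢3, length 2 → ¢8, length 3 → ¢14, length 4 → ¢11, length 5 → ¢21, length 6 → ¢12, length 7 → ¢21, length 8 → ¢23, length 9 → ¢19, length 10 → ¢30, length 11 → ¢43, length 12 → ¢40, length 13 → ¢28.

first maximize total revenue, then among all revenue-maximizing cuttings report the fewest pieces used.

5

Let r[k] be the best obtainable value from length k. For each k, try every first piece i and keep the best of price[i] + r[k−i].
r[1] = 3
r[2] = max(3+3, 8+0) = 8
r[3] = max(3+8, 8+3, 14+0) = 14
r[4] = max(3+14, 8+8, 14+3, 11+0) = 17
r[5] = max(3+17, 8+14, 14+8, 11+3, 21+0) = 22
r[6] = max(3+22, 8+17, 14+14, 11+8, 21+3, 12+0) = 28
r[7] = max(3+28, 8+22, 14+17, …, 12+3, 21+0) = 31
r[8] = max(3+31, 8+28, 14+22, …, 21+3, 23+0) = 36
r[9] = max(3+36, 8+31, 14+28, …, 23+3, 19+0) = 42
r[10] = max(3+42, 8+36, 14+31, …, 19+3, 30+0) = 45
r[11] = max(3+45, 8+42, 14+36, …, 30+3, 43+0) = 50
r[12] = max(3+50, 8+45, 14+42, …, 43+3, 40+0) = 56
r[13] = max(3+56, 8+50, 14+45, …, 40+3, 28+0) = 59
Maximum revenue is ¢59.
Now minimize piece count subject to staying optimal: for each k, pieces[k] = 1 + min over i with p[i]+r[k−i]=r[k] of pieces[k−i].
pieces[10] = 4
pieces[11] = 4
pieces[12] = 4
pieces[13] = 5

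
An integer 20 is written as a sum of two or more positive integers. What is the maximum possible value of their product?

1458

Define f[k] = max over 1≤i<k of i · max(k−i, f[k−i]); the inner max lets the remainder stay uncut if that's better.
f[2] = 1×max(1,0) = 1×1 = 1
f[3] = 1×max(2,1) = 1×2 = 2
f[4] = 2×max(2,1) = 2×2 = 4
f[5] = 2×max(3,2) = 2×3 = 6
f[6] = 3×max(3,2) = 3×3 = 9
f[7] = 2×max(5,6) = 2×6 = 12
f[8] = 2×max(6,9) = 2×9 = 18
f[9] = 3×max(6,9) = 3×9 = 27
f[10] = 2×max(8,18) = 2×18 = 36
f[11] = 2×max(9,27) = 2×27 = 54
f[12] = 3×max(9,27) = 3×27 = 81
f[13] = 2×max(11,54) = 2×54 = 108
f[14] = 2×max(12,81) = 2×81 = 162
f[15] = 3×max(12,81) = 3×81 = 243
f[16] = 2×max(14,162) = 2×162 = 324
f[17] = 2×max(15,243) = 2×243 = 486
f[18] = 3×max(15,243) = 3×243 = 729
f[19] = 2×max(17,486) = 2×486 = 972
f[20] = 2×max(18,729) = 2×729 = 1458
One optimal split: 3 + 3 + 3 + 3 + 3 + 3 + 2; product 3×3×3×3×3×3×2 = 1458.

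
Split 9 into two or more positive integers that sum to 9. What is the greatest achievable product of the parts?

Let f[k] be the best product for length k (with at least one cut). For each first piece i, the rest contributes max(k−i, f[k−i]).
Small cases: f[2]=1, f[3]=2, f[4]=4.
f[5] = 2*max(3,2) = 2*3 = 6
f[6] = 3*max(3,2) = 3*3 = 9
f[7] = 2*max(5,6) = 2*6 = 12
f[8] = 2*max(6,9) = 2*9 = 18
f[9] = 3*max(6,9) = 3*9 = 27
One optimal split: 3 + 3 + 3; product 3*3*3 = 27.

27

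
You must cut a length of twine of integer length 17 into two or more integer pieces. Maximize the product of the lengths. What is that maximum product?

Fill g[k] for k=2..17: at each k try every first piece i and multiply by the better of (k−i) uncut or g[k−i].
g[2] = 1·max(1,0) = 1·1 = 1
g[3] = 1·max(2,1) = 1·2 = 2
g[4] = 2·max(2,1) = 2·2 = 4
g[5] = 2·max(3,2) = 2·3 = 6
g[6] = 3·max(3,2) = 3·3 = 9
g[7] = 2·max(5,6) = 2·6 = 12
g[8] = 2·max(6,9) = 2·9 = 18
g[9] = 3·max(6,9) = 3·9 = 27
g[10] = 2·max(8,18) = 2·18 = 36
g[11] = 2·max(9,27) = 2·27 = 54
g[12] = 3·max(9,27) = 3·27 = 81
g[13] = 2·max(11,54) = 2·54 = 108
g[14] = 2·max(12,81) = 2·81 = 162
g[15] = 3·max(12,81) = 3·81 = 243
g[16] = 2·max(14,162) = 2·162 = 324
g[17] = 2·max(15,243) = 2·243 = 486
One optimal split: 3 + 3 + 3 + 3 + 3 + 2; product 3·3·3·3·3·2 = 486.

486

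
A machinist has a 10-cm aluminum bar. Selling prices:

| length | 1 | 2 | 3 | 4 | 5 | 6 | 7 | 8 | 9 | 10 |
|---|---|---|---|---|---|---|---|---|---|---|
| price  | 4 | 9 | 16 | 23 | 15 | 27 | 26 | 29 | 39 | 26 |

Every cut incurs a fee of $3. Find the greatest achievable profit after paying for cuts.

49

Build v[k] bottom-up: v[k] = max over allowed piece i of (p[i] + v[k−i]) − 3 per cut.
v[1] = 4
v[2] = max(4+4-3, 9+0) = 9
v[3] = max(4+9-3, 9+4-3, 16+0) = 16
v[4] = max(4+16-3, 9+9-3, 16+4-3, 23+0) = 23
v[5] = max(4+23-3, 9+16-3, 16+9-3, 23+4-3, 15+0) = 24
v[6] = max(4+24-3, 9+23-3, 16+16-3, 23+9-3, 15+4-3, 27+0) = 29
v[7] = max(4+29-3, 9+24-3, 16+23-3, …, 27+4-3, 26+0) = 36
v[8] = max(4+36-3, 9+29-3, 16+24-3, …, 26+4-3, 29+0) = 43
v[9] = max(4+43-3, 9+36-3, 16+29-3, …, 29+4-3, 39+0) = 44
v[10] = max(4+44-3, 9+43-3, 16+36-3, …, 39+4-3, 26+0) = 49
One optimal plan: pieces 4 + 4 + 2 (2 cuts) → $55 − $6 = $49.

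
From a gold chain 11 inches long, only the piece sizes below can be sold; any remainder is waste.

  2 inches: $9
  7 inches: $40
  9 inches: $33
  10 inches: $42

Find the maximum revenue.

58

Build f[k] bottom-up: f[k] = max over allowed piece i of (p[i] + f[k−i]).
f[1] = 0
f[2] = 9
f[3] = 9
f[4] = 18  (first piece 2, then f[2]=9)
f[5] = 18
f[6] = 27  (first piece 2, then f[4]=18)
f[7] = max(9+18, 40+0) = 40
f[8] = max(9+27, 40+0) = 40
f[9] = max(9+40, 40+9, 33+0) = 49
f[10] = max(9+40, 40+9, 33+0, 42+0) = 49
f[11] = max(9+49, 40+18, 33+9, 42+0) = 58
One optimal cutting: 7 + 2 + 2 → $58.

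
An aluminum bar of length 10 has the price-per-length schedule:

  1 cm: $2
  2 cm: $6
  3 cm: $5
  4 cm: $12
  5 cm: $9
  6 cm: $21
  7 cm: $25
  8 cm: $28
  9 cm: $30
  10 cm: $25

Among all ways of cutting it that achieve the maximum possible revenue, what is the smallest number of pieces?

Consider every possible first cut. r[k] is the best of p[i]+r[k−i] over all sellable i≤k.
r[1] = 2
r[2] = max(2+2, 6+0) = 6
r[3] = max(2+6, 6+2, 5+0) = 8
r[4] = max(2+8, 6+6, 5+2, 12+0) = 12
r[5] = max(2+12, 6+8, 5+6, 12+2, 9+0) = 14
r[6] = max(2+14, 6+12, 5+8, 12+6, 9+2, 21+0) = 21
r[7] = max(2+21, 6+14, 5+12, …, 21+2, 25+0) = 25
r[8] = max(2+25, 6+21, 5+14, …, 25+2, 28+0) = 28
r[9] = max(2+28, 6+25, 5+21, …, 28+2, 30+0) = 31
r[10] = max(2+31, 6+28, 5+25, …, 30+2, 25+0) = 34
Maximum revenue is $34.
Now minimize piece count subject to staying optimal: for each k, pieces[k] = 1 + min over i with p[i]+r[k−i]=r[k] of pieces[k−i].
pieces[7] = 1
pieces[8] = 1
pieces[9] = 2
pieces[10] = 2

2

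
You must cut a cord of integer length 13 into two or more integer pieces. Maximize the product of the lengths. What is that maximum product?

Define P[k] = max over 1≤i<k of i · max(k−i, P[k−i]); the inner max lets the remainder stay uncut if that's better.
P[2] = 1×max(1,0) = 1×1 = 1
P[3] = 1×max(2,1) = 1×2 = 2
P[4] = 2×max(2,1) = 2×2 = 4
P[5] = 2×max(3,2) = 2×3 = 6
P[6] = 3×max(3,2) = 3×3 = 9
P[7] = 2×max(5,6) = 2×6 = 12
P[8] = 2×max(6,9) = 2×9 = 18
P[9] = 3×max(6,9) = 3×9 = 27
P[10] = 2×max(8,18) = 2×18 = 36
P[11] = 2×max(9,27) = 2×27 = 54
P[12] = 3×max(9,27) = 3×27 = 81
P[13] = 2×max(11,54) = 2×54 = 108
One optimal split: 3 + 3 + 3 + 2 + 2; product 3×3×3×2×2 = 108.

108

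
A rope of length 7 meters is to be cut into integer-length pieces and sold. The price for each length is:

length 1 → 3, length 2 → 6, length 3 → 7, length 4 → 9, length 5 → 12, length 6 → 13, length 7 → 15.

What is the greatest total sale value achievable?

21

Consider every possible first cut. best[k] is the best of p[i]+best[k−i] over all sellable i≤k.
best[1] = 3
best[2] = max(3+3, 6+0) = 6
best[3] = max(3+6, 6+3, 7+0) = 9
best[4] = max(3+9, 6+6, 7+3, 9+0) = 12
best[5] = max(3+12, 6+9, 7+6, 9+3, 12+0) = 15
best[6] = max(3+15, 6+12, 7+9, 9+6, 12+3, 13+0) = 18
best[7] = max(3+18, 6+15, 7+12, …, 13+3, 15+0) = 21
One optimal cutting: 1 + 1 + 1 + 1 + 1 + 1 + 1 → 3 + 3 + 3 + 3 + 3 + 3 + 3 = 21.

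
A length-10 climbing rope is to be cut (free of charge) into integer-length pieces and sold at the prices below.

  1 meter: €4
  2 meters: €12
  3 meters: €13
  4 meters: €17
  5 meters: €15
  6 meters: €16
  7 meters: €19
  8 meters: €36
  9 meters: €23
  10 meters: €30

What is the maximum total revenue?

60

Let R[k] be the best obtainable value from length k. For each k, try every first piece i and keep the best of price[i] + R[k−i].
R[1] = 4
R[2] = 12
R[3] = 16  (first piece 1, then R[2]=12)
R[4] = 24  (first piece 2, then R[2]=12)
R[5] = 28  (first piece 1, then R[4]=24)
R[6] = 36  (first piece 2, then R[4]=24)
R[7] = 40  (first piece 1, then R[6]=36)
R[8] = 48  (first piece 2, then R[6]=36)
R[9] = 52  (first piece 1, then R[8]=48)
R[10] = 60  (first piece 2, then R[8]=48)
One optimal cutting: 2 + 2 + 2 + 2 + 2 → €12 + €12 + €12 + €12 + €12 = €60.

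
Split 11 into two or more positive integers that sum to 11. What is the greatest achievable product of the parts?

Define prod[k] = max over 1≤i<k of i · max(k−i, prod[k−i]); the inner max lets the remainder stay uncut if that's better.
Small cases: prod[2]=1, prod[3]=2, prod[4]=4, prod[5]=6.
prod[6] = 3×max(3,2) = 3×3 = 9
prod[7] = 2×max(5,6) = 2×6 = 12
prod[8] = 2×max(6,9) = 2×9 = 18
prod[9] = 3×max(6,9) = 3×9 = 27
prod[10] = 2×max(8,18) = 2×18 = 36
prod[11] = 2×max(9,27) = 2×27 = 54
One optimal split: 3 + 3 + 3 + 2; product 3×3×3×2 = 54.

54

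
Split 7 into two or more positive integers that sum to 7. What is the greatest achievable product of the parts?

12

Let prod[k] be the best product for length k (with at least one cut). For each first piece i, the rest contributes max(k−i, prod[k−i]).
prod[2] = 1·max(1,0) = 1·1 = 1
prod[3] = 1·max(2,1) = 1·2 = 2
prod[4] = 2·max(2,1) = 2·2 = 4
prod[5] = 2·max(3,2) = 2·3 = 6
prod[6] = 3·max(3,2) = 3·3 = 9
prod[7] = 2·max(5,6) = 2·6 = 12
One optimal split: 3 + 2 + 2; product 3·2·2 = 12.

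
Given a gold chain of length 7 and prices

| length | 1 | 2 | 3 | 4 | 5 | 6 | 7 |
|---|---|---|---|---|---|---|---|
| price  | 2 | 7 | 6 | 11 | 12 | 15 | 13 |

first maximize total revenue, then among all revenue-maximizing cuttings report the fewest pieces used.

Consider every possible first cut. r[k] is the best of p[i]+r[k−i] over all sellable i≤k.
r[1] = 2
r[2] = 7
r[3] = 9  (first piece 1, then r[2]=7)
r[4] = 14  (first piece 2, then r[2]=7)
r[5] = 16  (first piece 1, then r[4]=14)
r[6] = 21  (first piece 2, then r[4]=14)
r[7] = 23  (first piece 1, then r[6]=21)
Maximum revenue is $23.
Now minimize piece count subject to staying optimal: for each k, pieces[k] = 1 + min over i with p[i]+r[k−i]=r[k] of pieces[k−i].
pieces[4] = 2
pieces[5] = 3
pieces[6] = 3
pieces[7] = 4

4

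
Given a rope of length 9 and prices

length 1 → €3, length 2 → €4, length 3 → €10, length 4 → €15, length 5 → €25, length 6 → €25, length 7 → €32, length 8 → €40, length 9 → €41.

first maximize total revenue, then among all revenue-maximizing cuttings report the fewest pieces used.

Let r[k] be the best obtainable value from length k. For each k, try every first piece i and keep the best of price[i] + r[k−i].
r[1] = 3
r[2] = max(3+3, 4+0) = 6
r[3] = max(3+6, 4+3, 10+0) = 10
r[4] = max(3+10, 4+6, 10+3, 15+0) = 15
r[5] = max(3+15, 4+10, 10+6, 15+3, 25+0) = 25
r[6] = max(3+25, 4+15, 10+10, 15+6, 25+3, 25+0) = 28
r[7] = max(3+28, 4+25, 10+15, …, 25+3, 32+0) = 32
r[8] = max(3+32, 4+28, 10+25, …, 32+3, 40+0) = 40
r[9] = max(3+40, 4+32, 10+28, …, 40+3, 41+0) = 43
Maximum revenue is €43.
Now minimize piece count subject to staying optimal: for each k, pieces[k] = 1 + min over i with p[i]+r[k−i]=r[k] of pieces[k−i].
pieces[6] = 2
pieces[7] = 1
pieces[8] = 1
pieces[9] = 2

2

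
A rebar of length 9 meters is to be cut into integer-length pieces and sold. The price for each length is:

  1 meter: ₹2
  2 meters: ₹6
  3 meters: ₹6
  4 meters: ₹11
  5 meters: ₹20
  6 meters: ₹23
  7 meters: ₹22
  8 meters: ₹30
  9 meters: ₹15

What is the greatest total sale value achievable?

32

Let v[k] be the best obtainable value from length k. For each k, try every first piece i and keep the best of price[i] + v[k−i].
v[1] = 2
v[2] = max(2+2, 6+0) = 6
v[3] = max(2+6, 6+2, 6+0) = 8
v[4] = max(2+8, 6+6, 6+2, 11+0) = 12
v[5] = max(2+12, 6+8, 6+6, 11+2, 20+0) = 20
v[6] = max(2+20, 6+12, 6+8, 11+6, 20+2, 23+0) = 23
v[7] = max(2+23, 6+20, 6+12, …, 23+2, 22+0) = 26
v[8] = max(2+26, 6+23, 6+20, …, 22+2, 30+0) = 30
v[9] = max(2+30, 6+26, 6+23, …, 30+2, 15+0) = 32
One optimal cutting: 8 + 1 → ₹30 + ₹2 = ₹32.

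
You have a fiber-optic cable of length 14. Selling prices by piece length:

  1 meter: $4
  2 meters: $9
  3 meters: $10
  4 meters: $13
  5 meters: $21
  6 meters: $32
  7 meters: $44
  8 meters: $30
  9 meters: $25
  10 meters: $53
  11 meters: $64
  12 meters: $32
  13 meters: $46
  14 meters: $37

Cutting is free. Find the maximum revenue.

Let best[k] be the best obtainable value from length k. For each k, try every first piece i and keep the best of price[i] + best[k−i].
best[1] = 4
best[2] = 9
best[3] = 13  (first piece 1, then best[2]=9)
best[4] = 18  (first piece 2, then best[2]=9)
best[5] = 22  (first piece 1, then best[4]=18)
best[6] = 32
best[7] = 44
best[8] = 48  (first piece 1, then best[7]=44)
best[9] = 53  (first piece 2, then best[7]=44)
best[10] = 57  (first piece 1, then best[9]=53)
best[11] = 64
best[12] = 68  (first piece 1, then best[11]=64)
best[13] = 76  (first piece 6, then best[7]=44)
best[14] = 88  (first piece 7, then best[7]=44)
One optimal cutting: 7 + 7 → $44 + $44 = $88.

88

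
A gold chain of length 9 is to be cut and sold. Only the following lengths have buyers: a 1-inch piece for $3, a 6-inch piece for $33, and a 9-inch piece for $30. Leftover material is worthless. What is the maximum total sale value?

Consider every possible first cut. best[k] is the best of p[i]+best[k−i] over all sellable i≤k.
best[1] = 3
best[2] = 6  (first piece 1, then best[1]=3)
best[3] = 9  (first piece 1, then best[2]=6)
best[4] = 12  (first piece 1, then best[3]=9)
best[5] = 15  (first piece 1, then best[4]=12)
best[6] = 33
best[7] = 36  (first piece 1, then best[6]=33)
best[8] = 39  (first piece 1, then best[7]=36)
best[9] = 42  (first piece 1, then best[8]=39)
One optimal cutting: 6 + 1 + 1 + 1 → $42.

42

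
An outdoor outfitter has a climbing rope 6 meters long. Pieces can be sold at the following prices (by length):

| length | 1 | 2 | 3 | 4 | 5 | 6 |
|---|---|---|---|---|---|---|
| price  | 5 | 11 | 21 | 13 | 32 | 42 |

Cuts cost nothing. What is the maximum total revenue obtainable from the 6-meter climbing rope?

42

Build r[k] bottom-up: r[k] = max over allowed piece i of (p[i] + r[k−i]).
r[1] = 5
r[2] = max(5+5, 11+0) = 11
r[3] = max(5+11, 11+5, 21+0) = 21
r[4] = max(5+21, 11+11, 21+5, 13+0) = 26
r[5] = max(5+26, 11+21, 21+11, 13+5, 32+0) = 32
r[6] = max(5+32, 11+26, 21+21, 13+11, 32+5, 42+0) = 42
One optimal cutting: 3 + 3 → €21 + €21 = €42.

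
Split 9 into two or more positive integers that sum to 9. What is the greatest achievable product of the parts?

Define f[k] = max over 1≤i<k of i · max(k−i, f[k−i]); the inner max lets the remainder stay uncut if that's better.
f[2] = 1*max(1,0) = 1*1 = 1
f[3] = max(1*2, 2*1) = 2
f[4] = max(1*3, 2*2, 3*1) = 4
f[5] = max(1*4, 2*3, 3*2, 4*1) = 6
f[6] = max(1*6, 2*4, 3*3, 4*2, 5*1) = 9
f[7] = max(1*9, 2*6, 3*4, 4*3, 5*2, 6*1) = 12
f[8] = max(1*12, 2*9, 3*6, …, 6*2, 7*1) = 18
f[9] = max(1*18, 2*12, 3*9, …, 7*2, 8*1) = 27
One optimal split: 3 + 3 + 3; product 3*3*3 = 27.

27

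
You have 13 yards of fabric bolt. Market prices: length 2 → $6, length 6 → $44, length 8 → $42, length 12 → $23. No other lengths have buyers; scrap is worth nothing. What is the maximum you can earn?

Build f[k] bottom-up: f[k] = max over allowed piece i of (p[i] + f[k−i]).
f[1] = 0
f[2] = 6
f[3] = 6
f[4] = 12  (first piece 2, then f[2]=6)
f[5] = 12
f[6] = 44
f[7] = 44
f[8] = 50  (first piece 2, then f[6]=44)
f[9] = 50
f[10] = 56  (first piece 2, then f[8]=50)
f[11] = 56
f[12] = 88  (first piece 6, then f[6]=44)
f[13] = 88
One optimal cutting: pieces 6 + 6 with 1 yard of scrap → $88.

88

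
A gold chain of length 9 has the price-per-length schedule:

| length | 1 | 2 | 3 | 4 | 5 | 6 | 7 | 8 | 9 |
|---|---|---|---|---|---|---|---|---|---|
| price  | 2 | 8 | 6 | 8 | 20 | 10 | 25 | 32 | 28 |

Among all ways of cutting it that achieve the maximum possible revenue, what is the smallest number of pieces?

Build r[k] bottom-up: r[k] = max over allowed piece i of (p[i] + r[k−i]).
r[1] = 2
r[2] = max(2+2, 8+0) = 8
r[3] = max(2+8, 8+2, 6+0) = 10
r[4] = max(2+10, 8+8, 6+2, 8+0) = 16
r[5] = max(2+16, 8+10, 6+8, 8+2, 20+0) = 20
r[6] = max(2+20, 8+16, 6+10, 8+8, 20+2, 10+0) = 24
r[7] = max(2+24, 8+20, 6+16, …, 10+2, 25+0) = 28
r[8] = max(2+28, 8+24, 6+20, …, 25+2, 32+0) = 32
r[9] = max(2+32, 8+28, 6+24, …, 32+2, 28+0) = 36
Maximum revenue is $36.
Now minimize piece count subject to staying optimal: for each k, pieces[k] = 1 + min over i with p[i]+r[k−i]=r[k] of pieces[k−i].
pieces[6] = 3
pieces[7] = 2
pieces[8] = 1
pieces[9] = 3

3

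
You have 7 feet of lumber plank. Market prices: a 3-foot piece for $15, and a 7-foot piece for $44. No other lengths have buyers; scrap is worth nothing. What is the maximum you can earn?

44

Build best[k] bottom-up: best[k] = max over allowed piece i of (p[i] + best[k−i]).
best[1] = 0
best[2] = 0
best[3] = 15
best[4] = 15
best[5] = 15
best[6] = 30  (first piece 3, then best[3]=15)
best[7] = 44
One optimal cutting: 7 → $44.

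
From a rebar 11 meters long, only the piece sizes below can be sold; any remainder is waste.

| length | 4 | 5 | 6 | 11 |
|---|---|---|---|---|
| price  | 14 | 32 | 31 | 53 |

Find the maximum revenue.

Build r[k] bottom-up: r[k] = max over allowed piece i of (p[i] + r[k−i]).
r[1] = 0
r[2] = 0
r[3] = 0
r[4] = 14
r[5] = 32
r[6] = 32
r[7] = 32
r[8] = 32
r[9] = 46  (first piece 4, then r[5]=32)
r[10] = 64  (first piece 5, then r[5]=32)
r[11] = 64
One optimal cutting: pieces 5 + 5 with 1 meter of scrap → ₹64.

64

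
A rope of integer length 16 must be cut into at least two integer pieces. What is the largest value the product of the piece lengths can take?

Define prod[k] = max over 1≤i<k of i · max(k−i, prod[k−i]); the inner max lets the remainder stay uncut if that's better.
Small cases: prod[2]=1, prod[3]=2, prod[4]=4, prod[5]=6, prod[6]=9, prod[7]=12, prod[8]=18, prod[9]=27, prod[10]=36.
prod[11] = 2*max(9,27) = 2*27 = 54
prod[12] = 3*max(9,27) = 3*27 = 81
prod[13] = 2*max(11,54) = 2*54 = 108
prod[14] = 2*max(12,81) = 2*81 = 162
prod[15] = 3*max(12,81) = 3*81 = 243
prod[16] = 2*max(14,162) = 2*162 = 324
One optimal split: 3 + 3 + 3 + 3 + 2 + 2; product 3*3*3*3*2*2 = 324.

324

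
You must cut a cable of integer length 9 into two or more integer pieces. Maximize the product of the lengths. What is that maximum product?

Let prod[k] be the best product for length k (with at least one cut). For each first piece i, the rest contributes max(k−i, prod[k−i]).
prod[2] = 1·max(1,0) = 1·1 = 1
prod[3] = 1·max(2,1) = 1·2 = 2
prod[4] = 2·max(2,1) = 2·2 = 4
prod[5] = 2·max(3,2) = 2·3 = 6
prod[6] = 3·max(3,2) = 3·3 = 9
prod[7] = 2·max(5,6) = 2·6 = 12
prod[8] = 2·max(6,9) = 2·9 = 18
prod[9] = 3·max(6,9) = 3·9 = 27
One optimal split: 3 + 3 + 3; product 3·3·3 = 27.

27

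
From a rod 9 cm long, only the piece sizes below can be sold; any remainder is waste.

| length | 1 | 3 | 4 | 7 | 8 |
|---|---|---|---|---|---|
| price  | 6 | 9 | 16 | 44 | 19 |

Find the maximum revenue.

56

Let r[k] be the best obtainable value from length k. For each k, try every first piece i and keep the best of price[i] + r[k−i].
r[1] = 6
r[2] = 12  (first piece 1, then r[1]=6)
r[3] = max(6+12, 9+0) = 18
r[4] = max(6+18, 9+6, 16+0) = 24
r[5] = max(6+24, 9+12, 16+6) = 30
r[6] = max(6+30, 9+18, 16+12) = 36
r[7] = max(6+36, 9+24, 16+18, 44+0) = 44
r[8] = max(6+44, 9+30, 16+24, 44+6, 19+0) = 50
r[9] = max(6+50, 9+36, 16+30, 44+12, 19+6) = 56
One optimal cutting: 7 + 1 + 1 → 56.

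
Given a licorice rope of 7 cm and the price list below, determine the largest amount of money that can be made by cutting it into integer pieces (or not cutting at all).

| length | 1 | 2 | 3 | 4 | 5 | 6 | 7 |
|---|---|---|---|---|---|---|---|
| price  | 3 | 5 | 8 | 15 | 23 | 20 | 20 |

29

Consider every possible first cut. best[k] is the best of p[i]+best[k−i] over all sellable i≤k.
best[1] = 3
best[2] = 6  (first piece 1, then best[1]=3)
best[3] = 9  (first piece 1, then best[2]=6)
best[4] = 15
best[5] = 23
best[6] = 26  (first piece 1, then best[5]=23)
best[7] = 29  (first piece 1, then best[6]=26)
One optimal cutting: 5 + 1 + 1 → ¢23 + ¢3 + ¢3 = ¢29.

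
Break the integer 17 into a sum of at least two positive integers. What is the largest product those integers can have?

486

Let g[k] be the best product for length k (with at least one cut). For each first piece i, the rest contributes max(k−i, g[k−i]).
g[2] = 1*max(1,0) = 1*1 = 1
g[3] = max(1*2, 2*1) = 2
g[4] = max(1*3, 2*2, 3*1) = 4
g[5] = max(1*4, 2*3, 3*2, 4*1) = 6
g[6] = max(1*6, 2*4, 3*3, 4*2, 5*1) = 9
g[7] = max(1*9, 2*6, 3*4, 4*3, 5*2, 6*1) = 12
g[8] = max(1*12, 2*9, 3*6, …, 6*2, 7*1) = 18
g[9] = max(1*18, 2*12, 3*9, …, 7*2, 8*1) = 27
g[10] = max(1*27, 2*18, 3*12, …, 8*2, 9*1) = 36
g[11] = max(1*36, 2*27, 3*18, …, 9*2, 10*1) = 54
g[12] = max(1*54, 2*36, 3*27, …, 10*2, 11*1) = 81
g[13] = max(1*81, 2*54, 3*36, …, 11*2, 12*1) = 108
g[14] = max(1*108, 2*81, 3*54, …, 12*2, 13*1) = 162
g[15] = max(1*162, 2*108, 3*81, …, 13*2, 14*1) = 243
g[16] = max(1*243, 2*162, 3*108, …, 14*2, 15*1) = 324
g[17] = max(1*324, 2*243, 3*162, …, 15*2, 16*1) = 486
One optimal split: 3 + 3 + 3 + 3 + 3 + 2; product 3*3*3*3*3*2 = 486.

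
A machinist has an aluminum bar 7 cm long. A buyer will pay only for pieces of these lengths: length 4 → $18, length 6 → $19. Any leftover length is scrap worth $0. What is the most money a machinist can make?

Let r[k] be the best obtainable value from length k. For each k, try every first piece i and keep the best of price[i] + r[k−i].
r[1] = 0
r[2] = 0
r[3] = 0
r[4] = 18
r[5] = 18
r[6] = 19
r[7] = 19
One optimal cutting: pieces 6 with 1 cm of scrap → $19.

19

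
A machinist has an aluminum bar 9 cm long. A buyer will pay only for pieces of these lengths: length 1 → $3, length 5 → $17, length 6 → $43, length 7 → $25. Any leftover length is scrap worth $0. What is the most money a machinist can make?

52

Let best[k] be the best obtainable value from length k. For each k, try every first piece i and keep the best of price[i] + best[k−i].
best[1] = 3
best[2] = 6  (first piece 1, then best[1]=3)
best[3] = 9  (first piece 1, then best[2]=6)
best[4] = 12  (first piece 1, then best[3]=9)
best[5] = 17
best[6] = 43
best[7] = 46  (first piece 1, then best[6]=43)
best[8] = 49  (first piece 1, then best[7]=46)
best[9] = 52  (first piece 1, then best[8]=49)
One optimal cutting: 6 + 1 + 1 + 1 → $52.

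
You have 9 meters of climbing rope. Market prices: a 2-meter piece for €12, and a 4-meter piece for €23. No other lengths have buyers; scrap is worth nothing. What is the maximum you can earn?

48

Consider every possible first cut. r[k] is the best of p[i]+r[k−i] over all sellable i≤k.
r[1] = 0
r[2] = 12
r[3] = 12
r[4] = 24  (first piece 2, then r[2]=12)
r[5] = 24
r[6] = 36  (first piece 2, then r[4]=24)
r[7] = 36
r[8] = 48  (first piece 2, then r[6]=36)
r[9] = 48
One optimal cutting: pieces 2 + 2 + 2 + 2 with 1 meter of scrap → €48.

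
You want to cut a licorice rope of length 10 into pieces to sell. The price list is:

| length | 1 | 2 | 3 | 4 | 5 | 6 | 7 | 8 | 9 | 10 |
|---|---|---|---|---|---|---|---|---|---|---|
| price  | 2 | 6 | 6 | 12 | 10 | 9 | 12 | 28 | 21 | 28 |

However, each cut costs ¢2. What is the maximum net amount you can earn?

Build net[k] bottom-up: net[k] = max over allowed piece i of (p[i] + net[k−i]) − 2 per cut.
net[1] = 2
net[2] = 6
net[3] = 6  (first piece 1, then net[2]=6)
net[4] = 12
net[5] = 12  (first piece 1, then net[4]=12)
net[6] = 16  (first piece 2, then net[4]=12)
net[7] = 16  (first piece 1, then net[6]=16)
net[8] = 28
net[9] = 28  (first piece 1, then net[8]=28)
net[10] = 32  (first piece 2, then net[8]=28)
One optimal plan: pieces 8 + 2 (1 cut) → ¢34 − ¢2 = ¢32.

32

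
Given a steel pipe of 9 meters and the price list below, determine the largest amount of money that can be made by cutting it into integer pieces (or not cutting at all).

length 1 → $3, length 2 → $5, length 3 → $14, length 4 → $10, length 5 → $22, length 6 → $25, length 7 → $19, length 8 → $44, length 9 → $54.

54

Let R[k] be the best obtainable value from length k. For each k, try every first piece i and keep the best of price[i] + R[k−i].
R[1] = 3
R[2] = 6  (first piece 1, then R[1]=3)
R[3] = 14
R[4] = 17  (first piece 1, then R[3]=14)
R[5] = 22
R[6] = 28  (first piece 3, then R[3]=14)
R[7] = 31  (first piece 1, then R[6]=28)
R[8] = 44
R[9] = 54
Best is to sell the whole 9-meter piece uncut for $54.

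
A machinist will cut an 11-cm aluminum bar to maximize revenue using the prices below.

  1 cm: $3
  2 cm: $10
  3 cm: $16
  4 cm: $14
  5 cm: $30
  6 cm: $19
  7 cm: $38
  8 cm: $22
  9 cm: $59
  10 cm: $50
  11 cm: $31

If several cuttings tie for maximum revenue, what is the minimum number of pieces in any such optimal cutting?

Consider every possible first cut. r[k] is the best of p[i]+r[k−i] over all sellable i≤k.
r[1] = 3
r[2] = max(3+3, 10+0) = 10
r[3] = max(3+10, 10+3, 16+0) = 16
r[4] = max(3+16, 10+10, 16+3, 14+0) = 20
r[5] = max(3+20, 10+16, 16+10, 14+3, 30+0) = 30
r[6] = max(3+30, 10+20, 16+16, 14+10, 30+3, 19+0) = 33
r[7] = max(3+33, 10+30, 16+20, …, 19+3, 38+0) = 40
r[8] = max(3+40, 10+33, 16+30, …, 38+3, 22+0) = 46
r[9] = max(3+46, 10+40, 16+33, …, 22+3, 59+0) = 59
r[10] = max(3+59, 10+46, 16+40, …, 59+3, 50+0) = 62
r[11] = max(3+62, 10+59, 16+46, …, 50+3, 31+0) = 69
Maximum revenue is $69.
Now minimize piece count subject to staying optimal: for each k, pieces[k] = 1 + min over i with p[i]+r[k−i]=r[k] of pieces[k−i].
pieces[8] = 2
pieces[9] = 1
pieces[10] = 2
pieces[11] = 2

2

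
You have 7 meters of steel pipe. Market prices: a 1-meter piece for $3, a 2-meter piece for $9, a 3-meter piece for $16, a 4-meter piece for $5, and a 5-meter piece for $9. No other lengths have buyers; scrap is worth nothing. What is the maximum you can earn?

Let best[k] be the best obtainable value from length k. For each k, try every first piece i and keep the best of price[i] + best[k−i].
best[1] = 3
best[2] = max(3+3, 9+0) = 9
best[3] = max(3+9, 9+3, 16+0) = 16
best[4] = max(3+16, 9+9, 16+3, 5+0) = 19
best[5] = max(3+19, 9+16, 16+9, 5+3, 9+0) = 25
best[6] = max(3+25, 9+19, 16+16, 5+9, 9+3) = 32
best[7] = max(3+32, 9+25, 16+19, 5+16, 9+9) = 35
One optimal cutting: 3 + 3 + 1 → $35.

35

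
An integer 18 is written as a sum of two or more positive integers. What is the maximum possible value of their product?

729

Define f[k] = max over 1≤i<k of i · max(k−i, f[k−i]); the inner max lets the remainder stay uncut if that's better.
f[2] = 1·max(1,0) = 1·1 = 1
f[3] = max(1·2, 2·1) = 2
f[4] = max(1·3, 2·2, 3·1) = 4
f[5] = max(1·4, 2·3, 3·2, 4·1) = 6
f[6] = max(1·6, 2·4, 3·3, 4·2, 5·1) = 9
f[7] = max(1·9, 2·6, 3·4, 4·3, 5·2, 6·1) = 12
f[8] = max(1·12, 2·9, 3·6, …, 6·2, 7·1) = 18
f[9] = max(1·18, 2·12, 3·9, …, 7·2, 8·1) = 27
f[10] = max(1·27, 2·18, 3·12, …, 8·2, 9·1) = 36
f[11] = max(1·36, 2·27, 3·18, …, 9·2, 10·1) = 54
f[12] = max(1·54, 2·36, 3·27, …, 10·2, 11·1) = 81
f[13] = max(1·81, 2·54, 3·36, …, 11·2, 12·1) = 108
f[14] = max(1·108, 2·81, 3·54, …, 12·2, 13·1) = 162
f[15] = max(1·162, 2·108, 3·81, …, 13·2, 14·1) = 243
f[16] = max(1·243, 2·162, 3·108, …, 14·2, 15·1) = 324
f[17] = max(1·324, 2·243, 3·162, …, 15·2, 16·1) = 486
f[18] = max(1·486, 2·324, 3·243, …, 16·2, 17·1) = 729
One optimal split: 3 + 3 + 3 + 3 + 3 + 3; product 3·3·3·3·3·3 = 729.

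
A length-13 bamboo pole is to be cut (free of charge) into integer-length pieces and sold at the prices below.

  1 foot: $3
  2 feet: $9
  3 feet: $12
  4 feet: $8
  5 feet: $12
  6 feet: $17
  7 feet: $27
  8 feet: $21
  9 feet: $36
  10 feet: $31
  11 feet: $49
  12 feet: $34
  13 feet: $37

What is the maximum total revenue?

58

Let best[k] be the best obtainable value from length k. For each k, try every first piece i and keep the best of price[i] + best[k−i].
best[1] = 3
best[2] = 9
best[3] = 12  (first piece 1, then best[2]=9)
best[4] = 18  (first piece 2, then best[2]=9)
best[5] = 21  (first piece 1, then best[4]=18)
best[6] = 27  (first piece 2, then best[4]=18)
best[7] = 30  (first piece 1, then best[6]=27)
best[8] = 36  (first piece 2, then best[6]=27)
best[9] = 39  (first piece 1, then best[8]=36)
best[10] = 45  (first piece 2, then best[8]=36)
best[11] = 49
best[12] = 54  (first piece 2, then best[10]=45)
best[13] = 58  (first piece 2, then best[11]=49)
One optimal cutting: 11 + 2 → $49 + $9 = $58.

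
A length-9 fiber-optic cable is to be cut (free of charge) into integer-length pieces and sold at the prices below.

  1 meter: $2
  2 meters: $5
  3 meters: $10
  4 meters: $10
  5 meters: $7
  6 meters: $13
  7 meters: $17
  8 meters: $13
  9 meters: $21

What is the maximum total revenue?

30

Consider every possible first cut. v[k] is the best of p[i]+v[k−i] over all sellable i≤k.
v[1] = 2
v[2] = 5
v[3] = 10
v[4] = 12  (first piece 1, then v[3]=10)
v[5] = 15  (first piece 2, then v[3]=10)
v[6] = 20  (first piece 3, then v[3]=10)
v[7] = 22  (first piece 1, then v[6]=20)
v[8] = 25  (first piece 2, then v[6]=20)
v[9] = 30  (first piece 3, then v[6]=20)
One optimal cutting: 3 + 3 + 3 → $10 + $10 + $10 = $30.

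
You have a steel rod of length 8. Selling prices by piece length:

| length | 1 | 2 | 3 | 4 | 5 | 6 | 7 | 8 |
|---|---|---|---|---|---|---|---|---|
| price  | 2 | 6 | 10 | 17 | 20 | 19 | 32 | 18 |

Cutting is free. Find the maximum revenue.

Consider every possible first cut. R[k] is the best of p[i]+R[k−i] over all sellable i≤k.
R[1] = 2
R[2] = max(2+2, 6+0) = 6
R[3] = max(2+6, 6+2, 10+0) = 10
R[4] = max(2+10, 6+6, 10+2, 17+0) = 17
R[5] = max(2+17, 6+10, 10+6, 17+2, 20+0) = 20
R[6] = max(2+20, 6+17, 10+10, 17+6, 20+2, 19+0) = 23
R[7] = max(2+23, 6+20, 10+17, …, 19+2, 32+0) = 32
R[8] = max(2+32, 6+23, 10+20, …, 32+2, 18+0) = 34
One optimal cutting: 7 + 1 → $32 + $2 = $34.

34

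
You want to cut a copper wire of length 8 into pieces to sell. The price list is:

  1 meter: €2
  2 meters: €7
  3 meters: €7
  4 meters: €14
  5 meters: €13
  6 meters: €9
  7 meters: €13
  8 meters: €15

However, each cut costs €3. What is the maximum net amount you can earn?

Let v[k] be the best obtainable value from length k. For each k, try every first piece i and keep the best of price[i] + v[k−i] minus the 3 cut fee when i<k.
v[1] = 2
v[2] = max(2+2-3, 7+0) = 7
v[3] = max(2+7-3, 7+2-3, 7+0) = 7
v[4] = max(2+7-3, 7+7-3, 7+2-3, 14+0) = 14
v[5] = max(2+14-3, 7+7-3, 7+7-3, 14+2-3, 13+0) = 13
v[6] = max(2+13-3, 7+14-3, 7+7-3, 14+7-3, 13+2-3, 9+0) = 18
v[7] = max(2+18-3, 7+13-3, 7+14-3, …, 9+2-3, 13+0) = 18
v[8] = max(2+18-3, 7+18-3, 7+13-3, …, 13+2-3, 15+0) = 25
One optimal plan: pieces 4 + 4 (1 cut) → €28 − €3 = €25.

25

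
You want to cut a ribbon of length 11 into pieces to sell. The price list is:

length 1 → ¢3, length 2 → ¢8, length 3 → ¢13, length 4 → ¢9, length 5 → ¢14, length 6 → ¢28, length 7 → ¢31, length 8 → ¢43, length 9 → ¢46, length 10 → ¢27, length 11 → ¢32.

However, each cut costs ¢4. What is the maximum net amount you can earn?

52

Let r[k] be the best obtainable value from length k. For each k, try every first piece i and keep the best of price[i] + r[k−i] minus the 4 cut fee when i<k.
r[1] = 3
r[2] = 8
r[3] = 13
r[4] = 12  (first piece 1, then r[3]=13)
r[5] = 17  (first piece 2, then r[3]=13)
r[6] = 28
r[7] = 31
r[8] = 43
r[9] = 46
r[10] = 47  (first piece 2, then r[8]=43)
r[11] = 52  (first piece 3, then r[8]=43)
One optimal plan: pieces 8 + 3 (1 cut) → ¢56 − ¢4 = ¢52.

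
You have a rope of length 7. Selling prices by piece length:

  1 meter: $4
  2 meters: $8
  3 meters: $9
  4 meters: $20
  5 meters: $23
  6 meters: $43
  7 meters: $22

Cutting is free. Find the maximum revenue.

Let best[k] be the best obtainable value from length k. For each k, try every first piece i and keep the best of price[i] + best[k−i].
best[1] = 4
best[2] = max(4+4, 8+0) = 8
best[3] = max(4+8, 8+4, 9+0) = 12
best[4] = max(4+12, 8+8, 9+4, 20+0) = 20
best[5] = max(4+20, 8+12, 9+8, 20+4, 23+0) = 24
best[6] = max(4+24, 8+20, 9+12, 20+8, 23+4, 43+0) = 43
best[7] = max(4+43, 8+24, 9+20, …, 43+4, 22+0) = 47
One optimal cutting: 6 + 1 → $43 + $4 = $47.

47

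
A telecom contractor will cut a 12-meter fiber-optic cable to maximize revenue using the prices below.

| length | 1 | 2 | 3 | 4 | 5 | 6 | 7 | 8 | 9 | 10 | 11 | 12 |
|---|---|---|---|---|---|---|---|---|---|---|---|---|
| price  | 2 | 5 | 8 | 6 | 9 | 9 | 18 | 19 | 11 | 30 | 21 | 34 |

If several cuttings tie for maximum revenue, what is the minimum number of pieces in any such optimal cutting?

2

Consider every possible first cut. r[k] is the best of p[i]+r[k−i] over all sellable i≤k.
r[1] = 2
r[2] = max(2+2, 5+0) = 5
r[3] = max(2+5, 5+2, 8+0) = 8
r[4] = max(2+8, 5+5, 8+2, 6+0) = 10
r[5] = max(2+10, 5+8, 8+5, 6+2, 9+0) = 13
r[6] = max(2+13, 5+10, 8+8, 6+5, 9+2, 9+0) = 16
r[7] = max(2+16, 5+13, 8+10, …, 9+2, 18+0) = 18
r[8] = max(2+18, 5+16, 8+13, …, 18+2, 19+0) = 21
r[9] = max(2+21, 5+18, 8+16, …, 19+2, 11+0) = 24
r[10] = max(2+24, 5+21, 8+18, …, 11+2, 30+0) = 30
r[11] = max(2+30, 5+24, 8+21, …, 30+2, 21+0) = 32
r[12] = max(2+32, 5+30, 8+24, …, 21+2, 34+0) = 35
Maximum revenue is $35.
Now minimize piece count subject to staying optimal: for each k, pieces[k] = 1 + min over i with p[i]+r[k−i]=r[k] of pieces[k−i].
pieces[9] = 3
pieces[10] = 1
pieces[11] = 2
pieces[12] = 2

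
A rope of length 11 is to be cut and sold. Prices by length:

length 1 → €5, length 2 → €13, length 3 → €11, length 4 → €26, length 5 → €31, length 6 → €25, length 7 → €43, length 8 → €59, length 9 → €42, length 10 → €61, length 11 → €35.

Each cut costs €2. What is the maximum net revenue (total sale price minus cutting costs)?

Consider every possible first cut. v[k] is the best of p[i]+v[k−i] over all sellable i≤k, charging 2 whenever i<k.
v[1] = 5
v[2] = 13
v[3] = 16  (first piece 1, then v[2]=13)
v[4] = 26
v[5] = 31
v[6] = 37  (first piece 2, then v[4]=26)
v[7] = 43
v[8] = 59
v[9] = 62  (first piece 1, then v[8]=59)
v[10] = 70  (first piece 2, then v[8]=59)
v[11] = 73  (first piece 1, then v[10]=70)
One optimal plan: pieces 8 + 2 + 1 (2 cuts) → €77 − €4 = €73.

73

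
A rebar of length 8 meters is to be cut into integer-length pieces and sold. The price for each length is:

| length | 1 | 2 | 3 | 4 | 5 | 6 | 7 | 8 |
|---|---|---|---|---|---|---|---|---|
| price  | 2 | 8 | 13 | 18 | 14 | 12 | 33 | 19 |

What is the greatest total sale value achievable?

Consider every possible first cut. best[k] is the best of p[i]+best[k−i] over all sellable i≤k.
best[1] = 2
best[2] = 8
best[3] = 13
best[4] = 18
best[5] = 21  (first piece 2, then best[3]=13)
best[6] = 26  (first piece 2, then best[4]=18)
best[7] = 33
best[8] = 36  (first piece 4, then best[4]=18)
One optimal cutting: 4 + 4 → ₹18 + ₹18 = ₹36.

36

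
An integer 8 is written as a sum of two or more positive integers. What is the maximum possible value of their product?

18

Fill P[k] for k=2..8: at each k try every first piece i and multiply by the better of (k−i) uncut or P[k−i].
P[2] = 1×max(1,0) = 1×1 = 1
P[3] = 1×max(2,1) = 1×2 = 2
P[4] = 2×max(2,1) = 2×2 = 4
P[5] = 2×max(3,2) = 2×3 = 6
P[6] = 3×max(3,2) = 3×3 = 9
P[7] = 2×max(5,6) = 2×6 = 12
P[8] = 2×max(6,9) = 2×9 = 18
One optimal split: 3 + 3 + 2; product 3×3×2 = 18.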